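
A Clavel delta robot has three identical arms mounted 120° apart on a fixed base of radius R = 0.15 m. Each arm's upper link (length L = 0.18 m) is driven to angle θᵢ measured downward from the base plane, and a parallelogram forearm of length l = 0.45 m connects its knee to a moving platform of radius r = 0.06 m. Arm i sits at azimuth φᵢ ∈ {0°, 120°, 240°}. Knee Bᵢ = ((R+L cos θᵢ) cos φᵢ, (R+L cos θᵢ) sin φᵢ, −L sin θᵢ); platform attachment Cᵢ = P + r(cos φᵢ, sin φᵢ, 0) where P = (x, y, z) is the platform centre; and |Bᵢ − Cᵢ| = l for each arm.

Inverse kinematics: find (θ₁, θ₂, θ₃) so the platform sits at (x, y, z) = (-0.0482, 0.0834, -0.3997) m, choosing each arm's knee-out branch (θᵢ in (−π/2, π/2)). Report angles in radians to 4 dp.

arm 1 (φ=0.0°): x'=-0.0482, y'=0.0834
  A cos θ + B sin θ = C:  0.1382·cos θ + -0.3997·sin θ = -0.0437
  γ=atan2(-0.3997,0.1382)=-1.2379;  ψ=arccos(-0.1032)=1.6742;  θ1=γ+ψ≈0.4363
φ2=120.0° → target in arm frame (0.0963, 0.0000)
  e−x'=-0.0063;  (l²−L²−(e−x')²−y'²−z²)/2L = 0.0286
  √(A²+B²)=0.3998;  θ2 = -1.5866+1.4992 ≈ -0.0875
rotate P by −φ3: (-0.0481, -0.0834, -0.3997)
  A cos θ + B sin θ = C:  0.1381·cos θ + -0.3997·sin θ = -0.0436
  γ=atan2(-0.3997,0.1381)=-1.2381;  ψ=arccos(-0.1031)=1.6741;  θ3=γ+ψ≈0.4360

θ₁ = 0.4363, θ₂ = -0.0875, θ₃ = 0.4360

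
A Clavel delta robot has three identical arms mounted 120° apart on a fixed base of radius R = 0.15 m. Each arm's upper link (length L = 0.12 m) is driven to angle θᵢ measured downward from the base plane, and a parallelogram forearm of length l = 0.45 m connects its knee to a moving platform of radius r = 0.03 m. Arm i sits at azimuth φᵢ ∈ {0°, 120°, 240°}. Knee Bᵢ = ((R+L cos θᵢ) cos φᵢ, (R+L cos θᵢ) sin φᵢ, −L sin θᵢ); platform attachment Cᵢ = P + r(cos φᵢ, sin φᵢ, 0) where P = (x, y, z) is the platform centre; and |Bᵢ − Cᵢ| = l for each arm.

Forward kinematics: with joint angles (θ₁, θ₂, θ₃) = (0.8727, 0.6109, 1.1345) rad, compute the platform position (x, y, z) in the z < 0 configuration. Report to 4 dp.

centre 1 = (0.1971·cos0.0°, 0.1971·sin0.0°, -0.0919) = (0.1971, 0.0000, -0.0919)
arm 2 at φ=120.0°: e+L cos θ2 = 0.2183;  centre 2 = (-0.1091, 0.1890, -0.0688)
φ3=240.0°: virtual centre (-0.0854, -0.1478, -0.1088), radius l
subtract pairs → two planes through P
[-0.6126 0.3781 0.0462]·P = 0.0051;  [-0.5650 -0.2957 -0.0337]·P = -0.0063
Cramer: x(z) = 0.0023+0.0024z;  y(z) = 0.0171-0.1183z
into |P−centre ₁|² = l²: 1.0140z² + 0.1789z + -0.1558 = 0;  Δ = 0.6639;  z = -0.4900 or 0.3136 → z<0 root = -0.4900
x = 0.0011, y = 0.0751

(0.0011, 0.0751, -0.4900)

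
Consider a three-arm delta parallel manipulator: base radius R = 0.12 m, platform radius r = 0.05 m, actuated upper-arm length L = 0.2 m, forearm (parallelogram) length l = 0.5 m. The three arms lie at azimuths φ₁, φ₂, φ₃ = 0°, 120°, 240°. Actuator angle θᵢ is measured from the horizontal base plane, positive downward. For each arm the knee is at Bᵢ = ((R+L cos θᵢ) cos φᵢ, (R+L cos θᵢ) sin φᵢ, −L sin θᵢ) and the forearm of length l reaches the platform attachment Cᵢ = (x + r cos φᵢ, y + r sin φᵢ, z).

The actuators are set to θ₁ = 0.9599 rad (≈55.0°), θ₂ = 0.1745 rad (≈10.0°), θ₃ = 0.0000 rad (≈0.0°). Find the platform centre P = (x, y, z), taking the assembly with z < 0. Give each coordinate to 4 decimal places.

centre 1 = (0.1847·cos0.0°, 0.1847·sin0.0°, -0.1638) = (0.1847, 0.0000, -0.1638)
φ2=120.0°: virtual centre (-0.1335, 0.2312, -0.0347), radius l
centre 3 = (0.2700·cos240.0°, 0.2700·sin240.0°, 0.0000) = (-0.1350, -0.2338, 0.0000)
subtract pairs → two planes through P
linear system: -0.6364x+0.4624y = 0.0115−0.2582z; -0.6394x+-0.4677y = 0.0119−0.3277z
det = 0.5933;  x = -0.0184+0.4589z,  y = -0.0004+0.0732z
quadratic in z: (1.2159)z²+(0.1412)z+(-0.1819)=0, √Δ=0.9512 → z ∈ {-0.4492, 0.3331}; z = -0.4492 (taking z<0)
x = -0.2245, y = -0.0333

(-0.2245, -0.0333, -0.4492)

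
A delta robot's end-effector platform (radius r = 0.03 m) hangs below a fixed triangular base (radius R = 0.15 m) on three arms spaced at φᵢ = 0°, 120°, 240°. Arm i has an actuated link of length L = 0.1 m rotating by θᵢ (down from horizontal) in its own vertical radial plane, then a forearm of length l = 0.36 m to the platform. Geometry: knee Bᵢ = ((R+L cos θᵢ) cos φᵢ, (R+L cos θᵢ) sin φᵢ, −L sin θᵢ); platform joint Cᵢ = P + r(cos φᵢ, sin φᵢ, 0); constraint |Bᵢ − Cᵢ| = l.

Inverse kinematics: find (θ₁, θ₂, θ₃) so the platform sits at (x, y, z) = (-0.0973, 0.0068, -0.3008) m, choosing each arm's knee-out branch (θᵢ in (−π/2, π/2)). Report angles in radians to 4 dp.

θ₁ = 0.8726, θ₂ = -0.0874, θ₃ = -0.0003

arm 1 (φ=0.0°): x'=-0.0973, y'=0.0068
  e−x'=0.2173;  (l²−L²−(e−x')²−y'²−z²)/2L = -0.0907
  √(A²+B²)=0.3711;  θ1 = -0.9452+1.8178 ≈ 0.8726
arm 2 (φ=120.0°): x'=0.0545, y'=0.0809
  A cos θ + B sin θ = C:  0.0655·cos θ + -0.3008·sin θ = 0.0915
  θ2 = atan2(B,A) + arccos(C/0.3078) = -0.0874
φ3=240.0° → target in arm frame (0.0428, -0.0877)
  A cos θ + B sin θ = C:  0.0772·cos θ + -0.3008·sin θ = 0.0773
  θ3 = atan2(B,A) + arccos(C/0.3106) = -0.0003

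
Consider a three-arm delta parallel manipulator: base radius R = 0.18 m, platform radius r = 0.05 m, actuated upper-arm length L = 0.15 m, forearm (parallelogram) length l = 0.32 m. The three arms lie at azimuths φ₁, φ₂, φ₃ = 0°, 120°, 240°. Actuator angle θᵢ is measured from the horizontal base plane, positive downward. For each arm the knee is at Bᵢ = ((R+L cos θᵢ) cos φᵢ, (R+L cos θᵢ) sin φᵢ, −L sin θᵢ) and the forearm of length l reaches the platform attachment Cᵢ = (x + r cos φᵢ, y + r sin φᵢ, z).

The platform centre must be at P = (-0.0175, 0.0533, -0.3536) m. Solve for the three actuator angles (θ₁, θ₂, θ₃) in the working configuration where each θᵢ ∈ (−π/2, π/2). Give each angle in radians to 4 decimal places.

θ₁ = 1.0471, θ₂ = 0.6979, θ₃ = 1.1344

φ1=0.0° → target in arm frame (-0.0175, 0.0533)
  A=0.1475, B=-0.3536, C=(l²−L²−A²−y'²−z²)/(2L)=-0.2324
  γ=atan2(-0.3536,0.1475)=-1.1756;  ψ=arccos(-0.6067)=2.2227;  θ1=γ+ψ≈1.0471
φ2=120.0° → target in arm frame (0.0549, -0.0115)
  e−x'=0.0751;  (l²−L²−(e−x')²−y'²−z²)/2L = -0.1697
  θ2 = atan2(B,A) + arccos(C/0.3615) = 0.6979
arm 3 (φ=240.0°): x'=-0.0374, y'=-0.0418
  A cos θ + B sin θ = C:  0.1674·cos θ + -0.3536·sin θ = -0.2497
  γ=atan2(-0.3536,0.1674)=-1.1286;  ψ=arccos(-0.6382)=2.2630;  θ3=γ+ψ≈1.1344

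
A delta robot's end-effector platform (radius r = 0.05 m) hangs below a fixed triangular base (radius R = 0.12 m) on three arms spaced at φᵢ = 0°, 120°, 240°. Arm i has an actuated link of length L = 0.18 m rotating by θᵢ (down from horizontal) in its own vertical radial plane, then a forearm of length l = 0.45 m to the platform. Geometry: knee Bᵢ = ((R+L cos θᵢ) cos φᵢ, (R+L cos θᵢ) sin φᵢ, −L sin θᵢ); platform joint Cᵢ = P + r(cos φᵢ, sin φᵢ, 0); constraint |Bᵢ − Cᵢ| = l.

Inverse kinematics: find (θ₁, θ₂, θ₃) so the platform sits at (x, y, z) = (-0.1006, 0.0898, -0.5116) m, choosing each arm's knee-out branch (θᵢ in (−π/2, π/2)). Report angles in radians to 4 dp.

arm 1 (φ=0.0°): x'=-0.1006, y'=0.0898
  A cos θ + B sin θ = C:  0.1706·cos θ + -0.5116·sin θ = -0.3578
  θ1 = atan2(B,A) + arccos(C/0.5393) = 1.0473
rotate P by −φ2: (0.1281, 0.0422, -0.5116)
  e−x'=-0.0581;  (l²−L²−(e−x')²−y'²−z²)/2L = -0.2689
  γ=atan2(-0.5116,-0.0581)=-1.6838;  ψ=arccos(-0.5222)=2.1202;  θ2=γ+ψ≈0.4364
φ3=240.0° → target in arm frame (-0.0275, -0.1320)
  e−x'=0.0975;  (l²−L²−(e−x')²−y'²−z²)/2L = -0.3293
  γ=atan2(-0.5116,0.0975)=-1.3825;  ψ=arccos(-0.6324)=2.2554;  θ3=γ+ψ≈0.8729

θ₁ = 1.0473, θ₂ = 0.4364, θ₃ = 0.8729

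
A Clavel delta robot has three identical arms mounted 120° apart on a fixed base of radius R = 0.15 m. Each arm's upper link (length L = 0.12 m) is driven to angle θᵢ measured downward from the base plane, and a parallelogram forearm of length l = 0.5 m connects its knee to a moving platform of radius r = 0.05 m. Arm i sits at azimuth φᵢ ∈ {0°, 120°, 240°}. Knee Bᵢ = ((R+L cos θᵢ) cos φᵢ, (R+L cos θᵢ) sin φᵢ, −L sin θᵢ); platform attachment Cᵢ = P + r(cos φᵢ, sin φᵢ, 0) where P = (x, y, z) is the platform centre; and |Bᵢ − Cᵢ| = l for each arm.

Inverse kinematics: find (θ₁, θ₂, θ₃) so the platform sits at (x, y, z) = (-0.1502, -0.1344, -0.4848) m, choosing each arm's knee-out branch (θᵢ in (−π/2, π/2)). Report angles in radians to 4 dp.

rotate P by −φ1: (-0.1502, -0.1344, -0.4848)
  e−x'=0.2502;  (l²−L²−(e−x')²−y'²−z²)/2L = -0.3337
  √(A²+B²)=0.5456;  θ1 = -1.0944+2.2290 ≈ 1.1347
arm 2 (φ=120.0°): x'=-0.0413, y'=0.1973
  A cos θ + B sin θ = C:  0.1413·cos θ + -0.4848·sin θ = -0.2430
  γ=atan2(-0.4848,0.1413)=-1.2872;  ψ=arccos(-0.4812)=2.0728;  θ2=γ+ψ≈0.7856
arm 3 (φ=240.0°): x'=0.1915, y'=-0.0629
  A cos θ + B sin θ = C:  -0.0915·cos θ + -0.4848·sin θ = -0.0490
  γ=atan2(-0.4848,-0.0915)=-1.7573;  ψ=arccos(-0.0993)=1.6702;  θ3=γ+ψ≈-0.0871

θ₁ = 1.1347, θ₂ = 0.7856, θ₃ = -0.0871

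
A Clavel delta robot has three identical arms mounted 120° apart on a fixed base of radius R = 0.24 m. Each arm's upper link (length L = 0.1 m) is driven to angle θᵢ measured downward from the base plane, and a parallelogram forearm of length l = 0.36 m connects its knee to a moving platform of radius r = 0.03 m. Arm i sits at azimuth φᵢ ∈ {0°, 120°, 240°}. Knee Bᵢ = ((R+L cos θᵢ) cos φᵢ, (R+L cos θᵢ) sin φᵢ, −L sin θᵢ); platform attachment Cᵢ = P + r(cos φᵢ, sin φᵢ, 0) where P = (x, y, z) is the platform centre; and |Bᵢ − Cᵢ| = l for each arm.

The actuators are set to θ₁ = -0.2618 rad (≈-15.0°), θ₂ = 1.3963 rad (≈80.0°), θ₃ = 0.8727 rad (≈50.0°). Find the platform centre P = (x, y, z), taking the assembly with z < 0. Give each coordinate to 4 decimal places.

(0.0987, -0.0414, -0.2651)

φ1=0.0°: virtual centre (0.3066, 0.0000, 0.0259), radius l
O2 = (0.2274·cos120.0°, 0.2274·sin120.0°, -0.0985) = (-0.1137, 0.1969, -0.0985)
φ3=240.0°: virtual centre (-0.1371, -0.2375, -0.0766), radius l
eliminate P² terms by subtracting sphere 1 from 2 and 3
plane₁₂: -0.8405x+0.3938y+-0.2487z = -0.0333
Cramer: x(z) = 0.0283-0.2656z;  y(z) = -0.0242+0.0647z
into |P−O₁|² = l²: 1.0747z² + 0.0930z + -0.0509 = 0;  Δ = 0.2273;  z = -0.2651 or 0.1786 → z<0 root = -0.2651
x = 0.0987, y = -0.0414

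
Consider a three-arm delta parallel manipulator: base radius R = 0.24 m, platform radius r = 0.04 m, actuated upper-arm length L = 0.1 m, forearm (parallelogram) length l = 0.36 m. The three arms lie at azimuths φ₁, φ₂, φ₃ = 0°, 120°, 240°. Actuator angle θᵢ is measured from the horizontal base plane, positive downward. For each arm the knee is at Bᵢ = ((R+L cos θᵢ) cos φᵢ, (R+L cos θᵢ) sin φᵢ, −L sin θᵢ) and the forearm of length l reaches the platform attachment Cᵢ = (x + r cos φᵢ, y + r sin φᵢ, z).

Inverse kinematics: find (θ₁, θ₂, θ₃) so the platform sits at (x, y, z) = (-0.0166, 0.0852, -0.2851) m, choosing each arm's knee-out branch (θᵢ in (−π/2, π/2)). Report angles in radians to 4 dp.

rotate P by −φ1: (-0.0166, 0.0852, -0.2851)
  A=0.2166, B=-0.2851, C=(l²−L²−A²−y'²−z²)/(2L)=-0.0793
  γ=atan2(-0.2851,0.2166)=-0.9211;  ψ=arccos(-0.2214)=1.7941;  θ1=γ+ψ≈0.8730
φ2=120.0° → target in arm frame (0.0821, -0.0282)
  A cos θ + B sin θ = C:  0.1179·cos θ + -0.2851·sin θ = 0.1181
  √(A²+B²)=0.3085;  θ2 = -1.1786+1.1780 ≈ -0.0006
φ3=240.0° → target in arm frame (-0.0655, -0.0570)
  e−x'=0.2655;  (l²−L²−(e−x')²−y'²−z²)/2L = -0.1771
  θ3 = atan2(B,A) + arccos(C/0.3896) = 1.2216

θ₁ = 0.8730, θ₂ = -0.0006, θ₃ = 1.2216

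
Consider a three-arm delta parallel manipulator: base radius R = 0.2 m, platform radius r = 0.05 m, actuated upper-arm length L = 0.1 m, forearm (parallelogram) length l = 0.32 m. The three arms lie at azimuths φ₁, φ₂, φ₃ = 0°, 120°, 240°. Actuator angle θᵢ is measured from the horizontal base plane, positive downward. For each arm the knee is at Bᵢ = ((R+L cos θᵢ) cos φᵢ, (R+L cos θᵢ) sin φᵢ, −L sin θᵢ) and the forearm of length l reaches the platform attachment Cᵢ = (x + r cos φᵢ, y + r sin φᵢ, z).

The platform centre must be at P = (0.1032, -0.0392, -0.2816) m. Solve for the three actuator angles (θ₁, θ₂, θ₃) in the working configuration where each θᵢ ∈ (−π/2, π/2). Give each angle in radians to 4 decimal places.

rotate P by −φ1: (0.1032, -0.0392, -0.2816)
  A=0.0468, B=-0.2816, C=(l²−L²−A²−y'²−z²)/(2L)=0.0469
  θ1 = atan2(B,A) + arccos(C/0.2855) = -0.0003
rotate P by −φ2: (-0.0855, -0.0698, -0.2816)
  A=0.2355, B=-0.2816, C=(l²−L²−A²−y'²−z²)/(2L)=-0.2362
  θ2 = atan2(B,A) + arccos(C/0.3671) = 1.3957
φ3=240.0° → target in arm frame (-0.0177, 0.1090)
  A cos θ + B sin θ = C:  0.1677·cos θ + -0.2816·sin θ = -0.1344
  √(A²+B²)=0.3277;  θ3 = -1.0338+1.9934 ≈ 0.9596

θ₁ = -0.0003, θ₂ = 1.3957, θ₃ = 0.9596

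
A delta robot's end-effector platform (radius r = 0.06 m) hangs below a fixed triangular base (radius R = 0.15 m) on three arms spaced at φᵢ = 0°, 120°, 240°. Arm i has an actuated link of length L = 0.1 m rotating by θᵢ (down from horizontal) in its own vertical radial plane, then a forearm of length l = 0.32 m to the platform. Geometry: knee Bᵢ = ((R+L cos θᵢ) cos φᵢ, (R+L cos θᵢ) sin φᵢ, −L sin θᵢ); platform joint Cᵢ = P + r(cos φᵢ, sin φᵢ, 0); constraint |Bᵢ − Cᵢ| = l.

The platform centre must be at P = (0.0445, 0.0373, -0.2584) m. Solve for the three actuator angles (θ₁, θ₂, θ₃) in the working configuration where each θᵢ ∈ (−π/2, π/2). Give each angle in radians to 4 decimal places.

φ1=0.0° → target in arm frame (0.0445, 0.0373)
  A cos θ + B sin θ = C:  0.0455·cos θ + -0.2584·sin θ = 0.1108
  γ=atan2(-0.2584,0.0455)=-1.3965;  ψ=arccos(0.4224)=1.1347;  θ1=γ+ψ≈-0.2618
φ2=120.0° → target in arm frame (0.0101, -0.0572)
  A=0.0799, B=-0.2584, C=(l²−L²−A²−y'²−z²)/(2L)=0.0798
  θ2 = atan2(B,A) + arccos(C/0.2705) = 0.0004
φ3=240.0° → target in arm frame (-0.0546, 0.0199)
  A=0.1446, B=-0.2584, C=(l²−L²−A²−y'²−z²)/(2L)=0.0217
  √(A²+B²)=0.2961;  θ3 = -1.0608+1.4975 ≈ 0.4367

θ₁ = -0.2618, θ₂ = 0.0004, θ₃ = 0.4367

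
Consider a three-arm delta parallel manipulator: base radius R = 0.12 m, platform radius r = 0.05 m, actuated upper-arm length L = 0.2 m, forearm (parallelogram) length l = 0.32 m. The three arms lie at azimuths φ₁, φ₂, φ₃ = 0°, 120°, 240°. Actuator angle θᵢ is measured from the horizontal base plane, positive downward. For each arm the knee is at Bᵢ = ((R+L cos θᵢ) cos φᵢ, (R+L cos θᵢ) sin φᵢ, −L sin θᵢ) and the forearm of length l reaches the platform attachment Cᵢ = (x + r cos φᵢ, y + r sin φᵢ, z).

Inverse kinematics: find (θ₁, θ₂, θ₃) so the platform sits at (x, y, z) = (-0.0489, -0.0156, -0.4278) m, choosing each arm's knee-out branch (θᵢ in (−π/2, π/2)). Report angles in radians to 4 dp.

θ₁ = 1.1345, θ₂ = 0.9599, θ₃ = 0.8725

arm 1 (φ=0.0°): x'=-0.0489, y'=-0.0156
  A cos θ + B sin θ = C:  0.1189·cos θ + -0.4278·sin θ = -0.3375
  γ=atan2(-0.4278,0.1189)=-1.2997;  ψ=arccos(-0.7601)=2.4342;  θ1=γ+ψ≈1.1345
rotate P by −φ2: (0.0109, 0.0501, -0.4278)
  e−x'=0.0591;  (l²−L²−(e−x')²−y'²−z²)/2L = -0.3165
  √(A²+B²)=0.4319;  θ2 = -1.4336+2.3935 ≈ 0.9599
φ3=240.0° → target in arm frame (0.0380, -0.0345)
  A cos θ + B sin θ = C:  0.0320·cos θ + -0.4278·sin θ = -0.3071
  θ3 = atan2(B,A) + arccos(C/0.4290) = 0.8725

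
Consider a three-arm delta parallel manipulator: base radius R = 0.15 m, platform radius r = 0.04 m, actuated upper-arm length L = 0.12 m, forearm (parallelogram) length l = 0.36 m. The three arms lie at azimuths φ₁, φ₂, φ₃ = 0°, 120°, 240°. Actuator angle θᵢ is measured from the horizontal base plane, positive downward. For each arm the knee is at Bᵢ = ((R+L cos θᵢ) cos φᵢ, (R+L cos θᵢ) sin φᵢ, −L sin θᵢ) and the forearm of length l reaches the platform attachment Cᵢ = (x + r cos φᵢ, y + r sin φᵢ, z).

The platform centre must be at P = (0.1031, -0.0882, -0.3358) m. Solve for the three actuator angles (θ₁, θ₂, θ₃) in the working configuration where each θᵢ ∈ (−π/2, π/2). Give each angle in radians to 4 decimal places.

φ1=0.0° → target in arm frame (0.1031, -0.0882)
  A cos θ + B sin θ = C:  0.0069·cos θ + -0.3358·sin θ = -0.0225
  √(A²+B²)=0.3359;  θ1 = -1.5503+1.6377 ≈ 0.0874
arm 2 (φ=120.0°): x'=-0.1279, y'=-0.0452
  A=0.2379, B=-0.3358, C=(l²−L²−A²−y'²−z²)/(2L)=-0.2342
  γ=atan2(-0.3358,0.2379)=-0.9544;  ψ=arccos(-0.5691)=2.1763;  θ2=γ+ψ≈1.2219
arm 3 (φ=240.0°): x'=0.0248, y'=0.1334
  e−x'=0.0852;  (l²−L²−(e−x')²−y'²−z²)/2L = -0.0942
  θ3 = atan2(B,A) + arccos(C/0.3464) = 0.5238

θ₁ = 0.0874, θ₂ = 1.2219, θ₃ = 0.5238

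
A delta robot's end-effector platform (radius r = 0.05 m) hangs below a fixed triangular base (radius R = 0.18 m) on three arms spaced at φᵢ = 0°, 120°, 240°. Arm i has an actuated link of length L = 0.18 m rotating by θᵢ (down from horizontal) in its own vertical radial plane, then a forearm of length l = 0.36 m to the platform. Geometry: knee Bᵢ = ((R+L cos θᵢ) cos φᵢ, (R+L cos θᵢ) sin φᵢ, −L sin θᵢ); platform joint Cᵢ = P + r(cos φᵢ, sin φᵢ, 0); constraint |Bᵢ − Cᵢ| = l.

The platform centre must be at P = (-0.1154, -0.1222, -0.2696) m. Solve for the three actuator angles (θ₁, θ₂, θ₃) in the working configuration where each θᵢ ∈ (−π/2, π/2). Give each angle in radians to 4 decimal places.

arm 1 (φ=0.0°): x'=-0.1154, y'=-0.1222
  A cos θ + B sin θ = C:  0.2454·cos θ + -0.2696·sin θ = -0.1407
  √(A²+B²)=0.3646;  θ1 = -0.8324+1.9669 ≈ 1.1346
arm 2 (φ=120.0°): x'=-0.0481, y'=0.1610
  e−x'=0.1781;  (l²−L²−(e−x')²−y'²−z²)/2L = -0.0921
  √(A²+B²)=0.3231;  θ2 = -0.9869+1.8598 ≈ 0.8728
rotate P by −φ3: (0.1635, -0.0388, -0.2696)
  A=-0.0335, B=-0.2696, C=(l²−L²−A²−y'²−z²)/(2L)=0.0608
  γ=atan2(-0.2696,-0.0335)=-1.6945;  ψ=arccos(0.2237)=1.3451;  θ3=γ+ψ≈-0.3494

θ₁ = 1.1346, θ₂ = 0.8728, θ₃ = -0.3494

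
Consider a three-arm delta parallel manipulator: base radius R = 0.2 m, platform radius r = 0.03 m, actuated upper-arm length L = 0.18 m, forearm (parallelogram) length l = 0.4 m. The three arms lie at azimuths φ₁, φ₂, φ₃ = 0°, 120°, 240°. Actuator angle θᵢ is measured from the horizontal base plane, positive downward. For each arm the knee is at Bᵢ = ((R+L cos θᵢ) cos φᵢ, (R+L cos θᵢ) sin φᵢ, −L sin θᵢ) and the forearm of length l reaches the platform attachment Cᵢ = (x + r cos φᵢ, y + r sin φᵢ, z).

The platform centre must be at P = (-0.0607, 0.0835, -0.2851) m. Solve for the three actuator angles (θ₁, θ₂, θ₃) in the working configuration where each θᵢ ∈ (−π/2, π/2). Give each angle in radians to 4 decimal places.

arm 1 (φ=0.0°): x'=-0.0607, y'=0.0835
  A cos θ + B sin θ = C:  0.2307·cos θ + -0.2851·sin θ = -0.0385
  γ=atan2(-0.2851,0.2307)=-0.8905;  ψ=arccos(-0.1051)=1.6761;  θ1=γ+ψ≈0.7856
φ2=120.0° → target in arm frame (0.1027, 0.0108)
  A cos θ + B sin θ = C:  0.0673·cos θ + -0.2851·sin θ = 0.1157
  θ2 = atan2(B,A) + arccos(C/0.2929) = -0.1742
rotate P by −φ3: (-0.0420, -0.0943, -0.2851)
  e−x'=0.2120;  (l²−L²−(e−x')²−y'²−z²)/2L = -0.0209
  γ=atan2(-0.2851,0.2120)=-0.9315;  ψ=arccos(-0.0587)=1.6295;  θ3=γ+ψ≈0.6980

θ₁ = 0.7856, θ₂ = -0.1742, θ₃ = 0.6980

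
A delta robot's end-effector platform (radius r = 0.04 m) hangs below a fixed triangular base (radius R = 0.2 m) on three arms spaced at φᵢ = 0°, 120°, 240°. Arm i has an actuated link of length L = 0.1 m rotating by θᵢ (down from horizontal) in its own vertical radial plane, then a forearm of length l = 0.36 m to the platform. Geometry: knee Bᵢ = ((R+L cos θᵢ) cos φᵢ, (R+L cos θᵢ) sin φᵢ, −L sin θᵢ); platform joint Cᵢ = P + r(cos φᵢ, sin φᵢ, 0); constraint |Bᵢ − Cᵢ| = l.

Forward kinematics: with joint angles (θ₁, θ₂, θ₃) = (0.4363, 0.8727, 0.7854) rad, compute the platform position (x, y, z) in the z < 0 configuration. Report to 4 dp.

(0.0389, -0.0079, -0.3333)

centre 1 = (0.2506·cos0.0°, 0.2506·sin0.0°, -0.0423) = (0.2506, 0.0000, -0.0423)
φ2=120.0°: virtual centre (-0.1121, 0.1942, -0.0766), radius l
arm 3 at φ=240.0°: (R−r)+L cos θ3 = 0.2307;  centre 3 = (-0.1154, -0.1998, -0.0707)
|centre ₂|²−|centre ₁|² = -0.0084;  |centre ₃|²−|centre ₁|² = -0.0064
linear system: -0.7255x+0.3885y = -0.0084−-0.0687z; -0.7320x+-0.3996y = -0.0064−-0.0569z
Cramer: x(z) = 0.0102-0.0863z;  y(z) = -0.0027+0.0157z
quadratic in z: (1.0077)z²+(0.1259)z+(-0.0700)=0, √Δ=0.5459 → z ∈ {-0.3333, 0.2084}; z = -0.3333 (taking z<0)
x = 0.0389, y = -0.0079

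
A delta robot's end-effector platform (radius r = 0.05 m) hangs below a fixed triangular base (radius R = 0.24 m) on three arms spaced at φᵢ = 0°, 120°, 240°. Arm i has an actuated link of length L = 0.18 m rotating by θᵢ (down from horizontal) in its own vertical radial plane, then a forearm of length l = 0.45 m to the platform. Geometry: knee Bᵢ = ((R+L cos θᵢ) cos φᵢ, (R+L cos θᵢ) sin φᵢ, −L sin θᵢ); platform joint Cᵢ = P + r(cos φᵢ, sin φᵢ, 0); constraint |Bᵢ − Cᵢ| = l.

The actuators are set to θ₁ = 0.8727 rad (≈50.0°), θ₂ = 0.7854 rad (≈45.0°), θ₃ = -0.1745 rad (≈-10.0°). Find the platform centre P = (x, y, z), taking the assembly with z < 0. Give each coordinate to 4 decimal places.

(-0.0759, -0.1067, -0.3512)

S1 = (0.3057·cos0.0°, 0.3057·sin0.0°, -0.1379) = (0.3057, 0.0000, -0.1379)
S2 = (0.3173·cos120.0°, 0.3173·sin120.0°, -0.1273) = (-0.1586, 0.2748, -0.1273)
arm 3 at φ=240.0°: ρ3 = 0.3673;  S3 = (-0.1836, -0.3181, 0.0313)
|S₂|²−|S₁|² = 0.0044;  |S₃|²−|S₁|² = 0.0234
[-0.9287 0.5495 0.0212]·P = 0.0044;  [-0.9787 -0.6361 0.3383]·P = 0.0234
det = 1.1286;  x = -0.0139+0.1767z,  y = -0.0154+0.2600z
sphere 1 gives Az²+Bz+C=0 with A=1.0988, B=0.1548, C=-0.0811;  B²−4AC=0.3805;  roots -0.3512, 0.2102;  negative root z = -0.3512
x = -0.0759, y = -0.1067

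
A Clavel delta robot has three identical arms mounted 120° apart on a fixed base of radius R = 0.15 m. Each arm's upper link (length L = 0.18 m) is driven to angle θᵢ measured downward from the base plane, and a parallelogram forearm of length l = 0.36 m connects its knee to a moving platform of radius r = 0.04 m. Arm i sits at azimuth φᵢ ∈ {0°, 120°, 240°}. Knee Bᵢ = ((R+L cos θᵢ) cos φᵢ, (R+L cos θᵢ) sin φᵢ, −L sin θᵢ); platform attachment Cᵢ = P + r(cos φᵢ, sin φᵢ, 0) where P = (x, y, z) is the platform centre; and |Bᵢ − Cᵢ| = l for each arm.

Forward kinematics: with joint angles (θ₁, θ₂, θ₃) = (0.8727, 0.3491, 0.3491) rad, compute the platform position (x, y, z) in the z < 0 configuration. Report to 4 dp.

(-0.0835, 0.0000, -0.3224)

arm 1 at φ=0.0°: e+L cos θ1 = 0.2257;  S1 = (0.2257, 0.0000, -0.1379)
S2 = (0.2791·cos120.0°, 0.2791·sin120.0°, -0.0616) = (-0.1396, 0.2417, -0.0616)
S3 = (0.2791·cos240.0°, 0.2791·sin240.0°, -0.0616) = (-0.1396, -0.2417, -0.0616)
eliminate P² terms by subtracting sphere 1 from 2 and 3
[-0.7305 0.4835 0.1526]·P = 0.0118;  [-0.7305 -0.4835 0.1526]·P = 0.0118
Cramer: x(z) = -0.0161+0.2089z;  y(z) = 0.0000-0.0000z
sphere 1 gives Az²+Bz+C=0 with A=1.0437, B=0.1747, C=-0.0521;  B²−4AC=0.2481;  roots -0.3224, 0.1549;  negative root z = -0.3224
x = -0.0835, y = 0.0000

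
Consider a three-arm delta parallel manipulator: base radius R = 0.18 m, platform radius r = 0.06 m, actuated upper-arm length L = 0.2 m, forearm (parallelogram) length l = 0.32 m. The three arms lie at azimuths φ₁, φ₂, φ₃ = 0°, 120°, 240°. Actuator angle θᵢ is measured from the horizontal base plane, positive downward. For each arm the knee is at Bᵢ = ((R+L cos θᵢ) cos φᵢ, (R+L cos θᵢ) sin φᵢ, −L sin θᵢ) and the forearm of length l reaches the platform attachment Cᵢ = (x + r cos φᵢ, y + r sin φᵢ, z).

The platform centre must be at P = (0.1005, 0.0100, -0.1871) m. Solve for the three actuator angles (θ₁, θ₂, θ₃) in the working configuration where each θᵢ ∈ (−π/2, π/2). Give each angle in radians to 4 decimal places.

φ1=0.0° → target in arm frame (0.1005, 0.0100)
  A=0.0195, B=-0.1871, C=(l²−L²−A²−y'²−z²)/(2L)=0.0673
  γ=atan2(-0.1871,0.0195)=-1.4669;  ψ=arccos(0.3577)=1.2050;  θ1=γ+ψ≈-0.2619
rotate P by −φ2: (-0.0416, -0.0920, -0.1871)
  e−x'=0.1616;  (l²−L²−(e−x')²−y'²−z²)/2L = -0.0180
  √(A²+B²)=0.2472;  θ2 = -0.8584+1.6436 ≈ 0.7851
arm 3 (φ=240.0°): x'=-0.0589, y'=0.0820
  A cos θ + B sin θ = C:  0.1789·cos θ + -0.1871·sin θ = -0.0284
  θ3 = atan2(B,A) + arccos(C/0.2589) = 0.8728

θ₁ = -0.2619, θ₂ = 0.7851, θ₃ = 0.8728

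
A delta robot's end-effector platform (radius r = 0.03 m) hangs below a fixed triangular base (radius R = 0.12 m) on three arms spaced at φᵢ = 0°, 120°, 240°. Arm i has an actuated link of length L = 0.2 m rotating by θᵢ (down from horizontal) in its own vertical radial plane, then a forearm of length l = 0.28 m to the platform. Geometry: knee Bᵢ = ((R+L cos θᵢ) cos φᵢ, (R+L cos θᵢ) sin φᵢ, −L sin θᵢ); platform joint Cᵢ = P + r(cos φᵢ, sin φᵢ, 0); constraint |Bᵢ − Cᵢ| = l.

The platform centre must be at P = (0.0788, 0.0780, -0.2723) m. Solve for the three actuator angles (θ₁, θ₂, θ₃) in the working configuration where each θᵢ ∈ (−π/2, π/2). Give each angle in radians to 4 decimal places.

θ₁ = 0.4362, θ₂ = 0.6983, θ₃ = 1.2216

rotate P by −φ1: (0.0788, 0.0780, -0.2723)
  e−x'=0.0112;  (l²−L²−(e−x')²−y'²−z²)/2L = -0.1049
  γ=atan2(-0.2723,0.0112)=-1.5297;  ψ=arccos(-0.3849)=1.9659;  θ1=γ+ψ≈0.4362
φ2=120.0° → target in arm frame (0.0281, -0.1072)
  A=0.0619, B=-0.2723, C=(l²−L²−A²−y'²−z²)/(2L)=-0.1277
  γ=atan2(-0.2723,0.0619)=-1.3474;  ψ=arccos(-0.4573)=2.0457;  θ2=γ+ψ≈0.6983
φ3=240.0° → target in arm frame (-0.1069, 0.0292)
  e−x'=0.1969;  (l²−L²−(e−x')²−y'²−z²)/2L = -0.1885
  γ=atan2(-0.2723,0.1969)=-0.9446;  ψ=arccos(-0.5608)=2.1662;  θ3=γ+ψ≈1.2216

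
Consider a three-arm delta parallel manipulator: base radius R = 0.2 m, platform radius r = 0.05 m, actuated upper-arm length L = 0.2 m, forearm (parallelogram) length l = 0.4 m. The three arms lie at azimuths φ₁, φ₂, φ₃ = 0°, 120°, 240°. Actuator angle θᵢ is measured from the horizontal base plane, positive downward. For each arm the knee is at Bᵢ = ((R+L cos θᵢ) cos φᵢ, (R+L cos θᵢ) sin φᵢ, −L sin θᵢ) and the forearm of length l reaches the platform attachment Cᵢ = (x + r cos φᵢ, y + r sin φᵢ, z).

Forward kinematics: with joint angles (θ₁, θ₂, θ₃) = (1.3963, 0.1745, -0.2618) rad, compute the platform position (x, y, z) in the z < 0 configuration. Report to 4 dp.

(-0.2104, -0.0357, -0.2484)

φ1=0.0°: virtual centre (0.1847, 0.0000, -0.1970), radius l
centre 2 = (0.3470·cos120.0°, 0.3470·sin120.0°, -0.0347) = (-0.1735, 0.3005, -0.0347)
arm 3 at φ=240.0°: (R−r)+L cos θ3 = 0.3432;  centre 3 = (-0.1716, -0.2972, 0.0518)
subtract pairs → two planes through P
plane₁₂: -0.7164x+0.6010y+0.3245z = 0.0487
Cramer: x(z) = -0.0673+0.5758z;  y(z) = 0.0007+0.1465z
into |P−centre ₁|² = l²: 1.3531z² + 0.1039z + -0.0577 = 0;  Δ = 0.3230;  z = -0.2484 or 0.1716 → z<0 root = -0.2484
x = -0.2104, y = -0.0357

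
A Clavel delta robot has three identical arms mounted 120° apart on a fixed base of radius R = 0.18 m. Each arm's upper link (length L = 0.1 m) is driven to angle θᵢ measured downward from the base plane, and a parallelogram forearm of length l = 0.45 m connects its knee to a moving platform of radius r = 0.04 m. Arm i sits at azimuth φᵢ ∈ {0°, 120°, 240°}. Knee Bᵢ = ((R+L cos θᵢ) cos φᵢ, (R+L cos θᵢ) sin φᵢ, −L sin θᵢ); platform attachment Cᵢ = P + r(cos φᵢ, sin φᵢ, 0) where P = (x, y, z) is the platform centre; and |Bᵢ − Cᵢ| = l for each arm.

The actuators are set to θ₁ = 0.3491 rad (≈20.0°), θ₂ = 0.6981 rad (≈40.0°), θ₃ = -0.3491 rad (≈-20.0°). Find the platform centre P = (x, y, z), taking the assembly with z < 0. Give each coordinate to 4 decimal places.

(-0.0160, -0.1051, -0.3933)

arm 1 at φ=0.0°: e+L cos θ1 = 0.2340;  O1 = (0.2340, 0.0000, -0.0342)
arm 2 at φ=120.0°: e+L cos θ2 = 0.2166;  O2 = (-0.1083, 0.1876, -0.0643)
O3 = (0.2340·cos240.0°, 0.2340·sin240.0°, 0.0342) = (-0.1170, -0.2026, 0.0342)
|O₂|²−|O₁|² = -0.0049;  |O₃|²−|O₁|² = 0.0000
[-0.6845 0.3752 -0.0601]·P = -0.0049;  [-0.7019 -0.4052 0.1368]·P = 0.0000
det = 0.5407;  x = 0.0036+0.0499z,  y = -0.0063+0.2513z
sphere 1 gives Az²+Bz+C=0 with A=1.0656, B=0.0423, C=-0.1482;  B²−4AC=0.6337;  roots -0.3933, 0.3537;  negative root z = -0.3933
x = -0.0160, y = -0.1051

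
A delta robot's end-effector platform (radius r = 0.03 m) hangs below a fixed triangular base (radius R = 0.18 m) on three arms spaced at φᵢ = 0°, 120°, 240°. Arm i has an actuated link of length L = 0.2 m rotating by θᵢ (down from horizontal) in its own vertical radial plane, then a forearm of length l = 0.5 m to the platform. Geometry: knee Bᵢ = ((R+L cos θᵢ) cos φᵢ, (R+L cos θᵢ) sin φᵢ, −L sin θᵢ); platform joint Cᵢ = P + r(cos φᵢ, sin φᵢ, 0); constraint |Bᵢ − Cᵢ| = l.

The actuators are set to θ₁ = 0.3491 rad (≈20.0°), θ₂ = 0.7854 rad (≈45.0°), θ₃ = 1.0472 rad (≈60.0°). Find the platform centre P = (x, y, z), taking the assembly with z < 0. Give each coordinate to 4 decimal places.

arm 1 at φ=0.0°: ρ1 = 0.3379;  O1 = (0.3379, 0.0000, -0.0684)
O2 = (0.2914·cos120.0°, 0.2914·sin120.0°, -0.1414) = (-0.1457, 0.2524, -0.1414)
arm 3 at φ=240.0°: ρ3 = 0.2500;  O3 = (-0.1250, -0.2165, -0.1732)
|O₂|²−|O₁|² = -0.0140;  |O₃|²−|O₁|² = -0.0264
linear system: -0.9673x+0.5048y = -0.0140−-0.1460z; -0.9259x+-0.4330y = -0.0264−-0.2096z
Cramer: x(z) = 0.0218-0.1907z;  y(z) = 0.0142-0.0762z
quadratic in z: (1.0422)z²+(0.2552)z+(-0.1452)=0, √Δ=0.8188 → z ∈ {-0.5153, 0.2704}; z = -0.5153 (taking z<0)
x = 0.1201, y = 0.0535

(0.1201, 0.0535, -0.5153)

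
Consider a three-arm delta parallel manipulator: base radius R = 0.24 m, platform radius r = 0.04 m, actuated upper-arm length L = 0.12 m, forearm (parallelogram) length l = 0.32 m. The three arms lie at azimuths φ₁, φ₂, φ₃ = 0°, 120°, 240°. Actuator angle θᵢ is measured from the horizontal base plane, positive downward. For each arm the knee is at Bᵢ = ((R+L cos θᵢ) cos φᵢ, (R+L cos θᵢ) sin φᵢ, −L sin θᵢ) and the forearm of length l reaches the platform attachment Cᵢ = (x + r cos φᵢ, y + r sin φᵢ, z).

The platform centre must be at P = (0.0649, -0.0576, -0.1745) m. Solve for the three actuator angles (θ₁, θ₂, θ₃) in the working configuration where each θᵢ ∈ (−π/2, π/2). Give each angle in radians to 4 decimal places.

θ₁ = -0.0880, θ₂ = 1.3090, θ₃ = 0.5238

φ1=0.0° → target in arm frame (0.0649, -0.0576)
  A cos θ + B sin θ = C:  0.1351·cos θ + -0.1745·sin θ = 0.1499
  γ=atan2(-0.1745,0.1351)=-0.9120;  ψ=arccos(0.6793)=0.8240;  θ1=γ+ψ≈-0.0880
φ2=120.0° → target in arm frame (-0.0823, -0.0274)
  A cos θ + B sin θ = C:  0.2823·cos θ + -0.1745·sin θ = -0.0955
  √(A²+B²)=0.3319;  θ2 = -0.5536+1.8626 ≈ 1.3090
φ3=240.0° → target in arm frame (0.0174, 0.0850)
  e−x'=0.1826;  (l²−L²−(e−x')²−y'²−z²)/2L = 0.0708
  θ3 = atan2(B,A) + arccos(C/0.2525) = 0.5238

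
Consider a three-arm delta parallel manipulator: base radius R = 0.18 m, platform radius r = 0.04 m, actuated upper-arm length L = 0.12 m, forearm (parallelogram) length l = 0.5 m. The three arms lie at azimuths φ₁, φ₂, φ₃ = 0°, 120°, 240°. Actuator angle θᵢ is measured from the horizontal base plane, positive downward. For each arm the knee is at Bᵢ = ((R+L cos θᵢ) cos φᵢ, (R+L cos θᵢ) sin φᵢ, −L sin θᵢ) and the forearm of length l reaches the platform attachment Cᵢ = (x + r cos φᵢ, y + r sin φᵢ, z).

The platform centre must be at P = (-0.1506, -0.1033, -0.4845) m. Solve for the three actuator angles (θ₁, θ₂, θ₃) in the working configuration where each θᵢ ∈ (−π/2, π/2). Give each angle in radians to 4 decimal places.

φ1=0.0° → target in arm frame (-0.1506, -0.1033)
  A=0.2906, B=-0.4845, C=(l²−L²−A²−y'²−z²)/(2L)=-0.3927
  θ1 = atan2(B,A) + arccos(C/0.5650) = 1.3089
φ2=120.0° → target in arm frame (-0.0142, 0.1821)
  e−x'=0.1542;  (l²−L²−(e−x')²−y'²−z²)/2L = -0.2336
  γ=atan2(-0.4845,0.1542)=-1.2627;  ψ=arccos(-0.4594)=2.0481;  θ2=γ+ψ≈0.7854
rotate P by −φ3: (0.1648, -0.0788, -0.4845)
  A cos θ + B sin θ = C:  -0.0248·cos θ + -0.4845·sin θ = -0.0248
  √(A²+B²)=0.4851;  θ3 = -1.6219+1.6220 ≈ 0.0001

θ₁ = 1.3089, θ₂ = 0.7854, θ₃ = 0.0001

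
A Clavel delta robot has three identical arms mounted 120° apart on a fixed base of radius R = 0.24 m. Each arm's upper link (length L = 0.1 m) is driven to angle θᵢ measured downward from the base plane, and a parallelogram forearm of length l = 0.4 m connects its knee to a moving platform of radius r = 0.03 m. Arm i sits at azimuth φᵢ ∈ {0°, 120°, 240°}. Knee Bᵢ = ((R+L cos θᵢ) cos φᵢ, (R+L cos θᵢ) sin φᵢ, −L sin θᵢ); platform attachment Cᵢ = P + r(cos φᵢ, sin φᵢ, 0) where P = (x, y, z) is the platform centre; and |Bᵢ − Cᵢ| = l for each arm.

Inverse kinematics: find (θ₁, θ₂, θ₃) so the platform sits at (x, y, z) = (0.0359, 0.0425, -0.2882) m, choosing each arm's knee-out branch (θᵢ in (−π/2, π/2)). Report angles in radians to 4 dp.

θ₁ = -0.0001, θ₂ = 0.1741, θ₃ = 0.7846

rotate P by −φ1: (0.0359, 0.0425, -0.2882)
  A cos θ + B sin θ = C:  0.1741·cos θ + -0.2882·sin θ = 0.1741
  θ1 = atan2(B,A) + arccos(C/0.3367) = -0.0001
φ2=120.0° → target in arm frame (0.0189, -0.0523)
  e−x'=0.1911;  (l²−L²−(e−x')²−y'²−z²)/2L = 0.1383
  γ=atan2(-0.2882,0.1911)=-0.9852;  ψ=arccos(0.4000)=1.1593;  θ2=γ+ψ≈0.1741
φ3=240.0° → target in arm frame (-0.0548, 0.0098)
  A cos θ + B sin θ = C:  0.2648·cos θ + -0.2882·sin θ = -0.0163
  γ=atan2(-0.2882,0.2648)=-0.8278;  ψ=arccos(-0.0415)=1.6124;  θ3=γ+ψ≈0.7846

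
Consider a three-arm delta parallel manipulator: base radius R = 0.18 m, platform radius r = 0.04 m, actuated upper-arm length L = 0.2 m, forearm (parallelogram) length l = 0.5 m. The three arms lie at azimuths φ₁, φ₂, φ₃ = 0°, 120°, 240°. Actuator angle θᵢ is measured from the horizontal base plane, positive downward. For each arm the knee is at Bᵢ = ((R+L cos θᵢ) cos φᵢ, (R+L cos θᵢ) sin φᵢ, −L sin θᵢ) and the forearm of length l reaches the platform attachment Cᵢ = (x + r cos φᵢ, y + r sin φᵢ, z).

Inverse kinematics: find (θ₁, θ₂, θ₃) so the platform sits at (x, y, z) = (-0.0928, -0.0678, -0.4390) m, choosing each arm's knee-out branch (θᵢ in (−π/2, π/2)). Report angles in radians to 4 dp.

θ₁ = 0.6980, θ₂ = 0.4363, θ₃ = 0.0003

rotate P by −φ1: (-0.0928, -0.0678, -0.4390)
  A cos θ + B sin θ = C:  0.2328·cos θ + -0.4390·sin θ = -0.1038
  θ1 = atan2(B,A) + arccos(C/0.4969) = 0.6980
rotate P by −φ2: (-0.0123, 0.1143, -0.4390)
  A cos θ + B sin θ = C:  0.1523·cos θ + -0.4390·sin θ = -0.0474
  θ2 = atan2(B,A) + arccos(C/0.4647) = 0.4363
arm 3 (φ=240.0°): x'=0.1051, y'=-0.0465
  e−x'=0.0349;  (l²−L²−(e−x')²−y'²−z²)/2L = 0.0348
  θ3 = atan2(B,A) + arccos(C/0.4404) = 0.0003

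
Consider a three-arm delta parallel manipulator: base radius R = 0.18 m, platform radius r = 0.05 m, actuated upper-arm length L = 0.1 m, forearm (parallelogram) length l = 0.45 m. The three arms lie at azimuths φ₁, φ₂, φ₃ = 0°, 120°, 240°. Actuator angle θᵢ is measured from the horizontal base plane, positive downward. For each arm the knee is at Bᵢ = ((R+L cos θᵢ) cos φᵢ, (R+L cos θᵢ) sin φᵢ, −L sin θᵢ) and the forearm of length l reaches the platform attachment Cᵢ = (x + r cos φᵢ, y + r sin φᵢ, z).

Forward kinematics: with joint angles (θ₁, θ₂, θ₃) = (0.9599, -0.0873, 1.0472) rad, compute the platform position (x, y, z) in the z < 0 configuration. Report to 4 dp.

(-0.0624, 0.1301, -0.4329)

centre 1 = (0.1874·cos0.0°, 0.1874·sin0.0°, -0.0819) = (0.1874, 0.0000, -0.0819)
arm 2 at φ=120.0°: ρ2 = 0.2296;  centre 2 = (-0.1148, 0.1989, 0.0087)
arm 3 at φ=240.0°: ρ3 = 0.1800;  centre 3 = (-0.0900, -0.1559, -0.0866)
subtract pairs → two planes through P
plane₁₂: -0.6043x+0.3977y+0.1813z = 0.0110
det = 0.4090;  x = -0.0065+0.1290z,  y = 0.0177+-0.2597z
sphere 1 gives Az²+Bz+C=0 with A=1.0841, B=0.1046, C=-0.1579;  B²−4AC=0.6956;  roots -0.4329, 0.3364;  negative root z = -0.4329
x = -0.0624, y = 0.1301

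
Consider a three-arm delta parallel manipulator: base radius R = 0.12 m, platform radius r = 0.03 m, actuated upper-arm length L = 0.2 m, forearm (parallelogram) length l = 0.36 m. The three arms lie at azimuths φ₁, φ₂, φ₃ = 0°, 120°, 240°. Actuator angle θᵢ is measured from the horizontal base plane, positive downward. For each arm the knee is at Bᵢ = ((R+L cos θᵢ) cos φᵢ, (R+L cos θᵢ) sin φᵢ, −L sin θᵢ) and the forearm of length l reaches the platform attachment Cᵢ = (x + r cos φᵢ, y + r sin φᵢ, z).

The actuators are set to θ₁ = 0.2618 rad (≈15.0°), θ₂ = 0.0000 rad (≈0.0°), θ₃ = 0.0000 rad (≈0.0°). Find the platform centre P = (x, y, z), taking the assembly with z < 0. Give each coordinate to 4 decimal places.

S1 = (0.2832·cos0.0°, 0.2832·sin0.0°, -0.0518) = (0.2832, 0.0000, -0.0518)
S2 = (0.2900·cos120.0°, 0.2900·sin120.0°, 0.0000) = (-0.1450, 0.2511, 0.0000)
arm 3 at φ=240.0°: (R−r)+L cos θ3 = 0.2900;  S3 = (-0.1450, -0.2511, 0.0000)
subtract pairs → two planes through P
[-0.8564 0.5023 0.1035]·P = 0.0012;  [-0.8564 -0.5023 0.1035]·P = 0.0012
det = 0.8603;  x = -0.0014+0.1209z,  y = 0.0000+0.0000z
sphere 1 gives Az²+Bz+C=0 with A=1.0146, B=0.0347, C=-0.0459;  B²−4AC=0.1875;  roots -0.2305, 0.1963;  negative root z = -0.2305
x = -0.0293, y = 0.0000

(-0.0293, 0.0000, -0.2305)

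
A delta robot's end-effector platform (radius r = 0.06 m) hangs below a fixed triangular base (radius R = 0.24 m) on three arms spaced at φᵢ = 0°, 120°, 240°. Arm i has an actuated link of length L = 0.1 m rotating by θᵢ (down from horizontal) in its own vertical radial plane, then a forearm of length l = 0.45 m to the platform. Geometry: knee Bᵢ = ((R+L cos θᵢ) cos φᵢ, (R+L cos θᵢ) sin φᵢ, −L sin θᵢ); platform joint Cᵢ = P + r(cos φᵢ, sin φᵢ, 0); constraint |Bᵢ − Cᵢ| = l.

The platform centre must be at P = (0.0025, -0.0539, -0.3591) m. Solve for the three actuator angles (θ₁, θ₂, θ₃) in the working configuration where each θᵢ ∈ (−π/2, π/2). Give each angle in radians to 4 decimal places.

θ₁ = 0.0869, θ₂ = 0.4361, θ₃ = -0.2619

rotate P by −φ1: (0.0025, -0.0539, -0.3591)
  A=0.1775, B=-0.3591, C=(l²−L²−A²−y'²−z²)/(2L)=0.1457
  γ=atan2(-0.3591,0.1775)=-1.1117;  ψ=arccos(0.3637)=1.1986;  θ1=γ+ψ≈0.0869
rotate P by −φ2: (-0.0479, 0.0248, -0.3591)
  A cos θ + B sin θ = C:  0.2279·cos θ + -0.3591·sin θ = 0.0549
  θ2 = atan2(B,A) + arccos(C/0.4253) = 0.4361
rotate P by −φ3: (0.0454, 0.0291, -0.3591)
  e−x'=0.1346;  (l²−L²−(e−x')²−y'²−z²)/2L = 0.2230
  √(A²+B²)=0.3835;  θ3 = -1.2122+0.9504 ≈ -0.2619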